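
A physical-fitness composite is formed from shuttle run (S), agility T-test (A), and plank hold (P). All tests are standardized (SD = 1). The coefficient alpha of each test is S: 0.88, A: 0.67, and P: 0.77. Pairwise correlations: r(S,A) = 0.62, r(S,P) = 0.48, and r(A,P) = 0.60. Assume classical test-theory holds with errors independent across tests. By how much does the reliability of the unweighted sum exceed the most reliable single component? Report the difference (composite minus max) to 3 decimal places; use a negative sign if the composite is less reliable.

0.014

Var(sum) = 3 + 3.4 = 6.4; true-score variance = 2.32 + 3.4 = 5.72; composite reliability = 0.8938.
Max component reliability = 0.8800.
Difference = 0.8938 − 0.8800 = 0.014.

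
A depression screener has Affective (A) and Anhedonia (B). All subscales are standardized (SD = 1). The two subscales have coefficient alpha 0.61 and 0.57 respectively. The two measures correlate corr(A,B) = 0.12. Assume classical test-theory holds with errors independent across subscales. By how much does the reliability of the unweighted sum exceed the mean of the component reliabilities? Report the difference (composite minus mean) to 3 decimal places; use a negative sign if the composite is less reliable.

0.044

Var(sum) = 2 + 0.24 = 2.24; true-score variance = 1.18 + 0.24 = 1.42; composite reliability = 0.6339.
Mean component reliability = 0.5900.
Difference = 0.6339 − 0.5900 = 0.044.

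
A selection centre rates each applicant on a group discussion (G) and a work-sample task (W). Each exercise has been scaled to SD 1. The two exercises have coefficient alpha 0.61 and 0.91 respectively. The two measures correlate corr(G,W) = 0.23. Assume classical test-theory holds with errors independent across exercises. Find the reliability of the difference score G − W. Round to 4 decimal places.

Var(G−W) = 1 + 1 − 2·0.23 = 2 − 0.46 = 1.54.
Under uncorrelated errors the observed covariances equal the true-score covariances, so only the own-variance terms attenuate.
True-score variance = [0.61 + 0.91] − 0.46 = 1.52 − 0.46 = 1.06.
Reliability = 1.06 / 1.54 = 0.6883.

0.6883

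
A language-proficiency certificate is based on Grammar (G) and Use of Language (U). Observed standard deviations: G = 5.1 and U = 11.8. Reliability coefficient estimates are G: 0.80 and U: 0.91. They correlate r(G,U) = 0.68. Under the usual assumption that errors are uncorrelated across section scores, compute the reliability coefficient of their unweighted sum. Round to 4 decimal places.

0.9282

Var(G+U) = 5.1² + 11.8² + 2·[5.1·11.8·0.68] = 165.25 + 81.8448 = 247.095.
With uncorrelated errors the cross-covariances are all true-score covariance, so they carry over unchanged; only the diagonal terms shrink to ρᵢσᵢ².
True-score variance = [5.1²·0.80 + 11.8²·0.91] + 81.8448 = 147.516 + 81.8448 = 229.361.
Reliability = 229.361 / 247.095 = 0.9282.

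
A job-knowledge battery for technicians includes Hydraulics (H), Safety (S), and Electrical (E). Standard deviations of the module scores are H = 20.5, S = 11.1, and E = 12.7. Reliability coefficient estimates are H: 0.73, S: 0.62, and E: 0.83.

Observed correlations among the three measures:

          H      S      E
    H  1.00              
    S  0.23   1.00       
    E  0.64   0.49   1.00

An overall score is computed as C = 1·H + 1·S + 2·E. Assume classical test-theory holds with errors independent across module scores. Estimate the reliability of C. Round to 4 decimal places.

0.8793

Var(C) = 20.5² + 11.1² + 2²·12.7² + 2·[20.5·11.1·0.23 + 2·20.5·12.7·0.64 + 2·11.1·12.7·0.49] = 1188.62 + 1047.47 = 2236.09.
Because errors are independent across components, Cov(Tᵢ,Tⱼ) = Cov(Xᵢ,Xⱼ); the off-diagonal part of the true-score variance is the same as above.
True-score variance = [20.5²·0.73 + 11.1²·0.62 + 2²·12.7²·0.83] + 1047.47 = 918.655 + 1047.47 = 1966.13.
Reliability = 1966.13 / 2236.09 = 0.8793.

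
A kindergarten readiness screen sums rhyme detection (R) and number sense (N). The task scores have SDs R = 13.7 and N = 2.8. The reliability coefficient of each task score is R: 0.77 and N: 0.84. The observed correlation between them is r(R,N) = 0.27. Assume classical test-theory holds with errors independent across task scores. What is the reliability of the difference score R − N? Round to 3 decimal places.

0.746

Var(R−N) = 13.7² + 2.8² − 2·13.7·2.8·0.27 = 195.53 − 20.7144 = 174.816.
Under uncorrelated errors the observed covariances equal the true-score covariances, so only the own-variance terms attenuate.
True-score variance = [13.7²·0.77 + 2.8²·0.84] − 20.7144 = 151.107 − 20.7144 = 130.392.
Reliability = 130.392 / 174.816 = 0.746.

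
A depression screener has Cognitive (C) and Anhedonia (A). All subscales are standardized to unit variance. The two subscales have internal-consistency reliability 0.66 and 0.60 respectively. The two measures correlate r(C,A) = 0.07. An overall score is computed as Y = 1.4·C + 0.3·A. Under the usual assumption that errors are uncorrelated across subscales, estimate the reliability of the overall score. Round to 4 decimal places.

Var(Y) = 1.4² + 0.3² + 2·[0.42·0.07] = 2.05 + 0.0588 = 2.1088.
Under uncorrelated errors the observed covariances equal the true-score covariances, so only the own-variance terms attenuate.
True-score variance = [1.4²·0.66 + 0.3²·0.60] + 0.0588 = 1.3476 + 0.0588 = 1.4064.
Reliability = 1.4064 / 2.1088 = 0.6669.

0.6669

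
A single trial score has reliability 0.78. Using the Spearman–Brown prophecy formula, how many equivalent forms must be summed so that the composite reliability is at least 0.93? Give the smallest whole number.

k ≥ ρ*(1−ρ₁)/(ρ₁(1−ρ*)) = 0.93·0.22 / (0.78·0.07) = 3.747.
Smallest integer k = 4.

4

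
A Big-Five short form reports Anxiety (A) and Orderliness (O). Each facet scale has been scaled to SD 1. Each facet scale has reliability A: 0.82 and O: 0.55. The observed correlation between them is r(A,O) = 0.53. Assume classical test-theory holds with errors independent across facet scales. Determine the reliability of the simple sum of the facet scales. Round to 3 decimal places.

0.794

Var(A+O) = 2 + 2·[0.53] = 2 + 1.06 = 3.06.
Because errors are independent across components, Cov(Tᵢ,Tⱼ) = Cov(Xᵢ,Xⱼ); the off-diagonal part of the true-score variance is the same as above.
True-score variance = [0.82 + 0.55] + 1.06 = 1.37 + 1.06 = 2.43.
Reliability = 2.43 / 3.06 = 0.794.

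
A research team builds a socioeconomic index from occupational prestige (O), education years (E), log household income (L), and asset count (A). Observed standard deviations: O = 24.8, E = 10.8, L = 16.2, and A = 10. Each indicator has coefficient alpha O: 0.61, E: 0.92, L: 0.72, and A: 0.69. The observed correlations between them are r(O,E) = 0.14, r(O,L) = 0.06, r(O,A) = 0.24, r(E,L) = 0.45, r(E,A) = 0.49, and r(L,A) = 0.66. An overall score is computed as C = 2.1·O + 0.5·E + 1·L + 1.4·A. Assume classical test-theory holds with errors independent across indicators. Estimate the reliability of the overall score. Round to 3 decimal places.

0.714

Var(C) = 2.1²·24.8² + 0.5²·10.8² + 16.2² + 1.4²·10² + 2·[1.05·24.8·10.8·0.14 + 2.1·24.8·16.2·0.06 + 2.94·24.8·10·0.24 + 0.5·10.8·16.2·0.45 + 0.7·10.8·10·0.49 + 1.4·16.2·10·0.66] = 3199.93 + 982.162 = 4182.09.
Under uncorrelated errors the observed covariances equal the true-score covariances, so only the own-variance terms attenuate.
True-score variance = [2.1²·24.8²·0.61 + 0.5²·10.8²·0.92 + 16.2²·0.72 + 1.4²·10²·0.69] + 982.162 = 2005.54 + 982.162 = 2987.71.
Reliability = 2987.71 / 4182.09 = 0.714.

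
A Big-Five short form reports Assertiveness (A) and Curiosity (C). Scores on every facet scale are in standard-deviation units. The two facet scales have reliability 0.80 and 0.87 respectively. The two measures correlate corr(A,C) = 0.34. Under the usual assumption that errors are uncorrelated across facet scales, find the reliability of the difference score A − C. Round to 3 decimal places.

Var(A−C) = 1 + 1 − 2·0.34 = 2 − 0.68 = 1.32.
With uncorrelated errors the cross-covariances are all true-score covariance, so they carry over unchanged; only the diagonal terms shrink to ρᵢσᵢ².
True-score variance = [0.80 + 0.87] − 0.68 = 1.67 − 0.68 = 0.99.
Reliability = 0.99 / 1.32 = 0.750.

0.750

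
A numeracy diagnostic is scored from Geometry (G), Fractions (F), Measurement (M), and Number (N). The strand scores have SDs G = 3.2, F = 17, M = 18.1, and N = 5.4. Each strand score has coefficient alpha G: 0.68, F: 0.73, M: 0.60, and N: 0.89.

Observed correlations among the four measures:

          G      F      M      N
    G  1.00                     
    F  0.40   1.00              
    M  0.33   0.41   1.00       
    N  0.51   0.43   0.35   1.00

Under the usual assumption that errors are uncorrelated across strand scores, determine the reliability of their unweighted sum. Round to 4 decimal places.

Var(G+F+M+N) = 3.2² + 17² + 18.1² + 5.4² + 2·[3.2·17·0.40 + 3.2·18.1·0.33 + 3.2·5.4·0.51 + 17·18.1·0.41 + 17·5.4·0.43 + 18.1·5.4·0.35] = 656.01 + 499.053 = 1155.06.
Under uncorrelated errors the observed covariances equal the true-score covariances, so only the own-variance terms attenuate.
True-score variance = [3.2²·0.68 + 17²·0.73 + 18.1²·0.60 + 5.4²·0.89] + 499.053 = 440.452 + 499.053 = 939.504.
Reliability = 939.504 / 1155.06 = 0.8134.

0.8134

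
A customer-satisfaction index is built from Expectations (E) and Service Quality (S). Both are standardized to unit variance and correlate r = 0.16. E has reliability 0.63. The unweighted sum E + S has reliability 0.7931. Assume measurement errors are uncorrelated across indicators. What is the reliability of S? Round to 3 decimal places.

Var(E+S) = 2 + 2·0.16 = 2.320.
True-score variance = ρ_E + ρ_S + 2·0.16, so 0.7931 = (0.63 + ρ_S + 0.32) / 2.320.
ρ_S = 0.7931·2.320 − 0.63 − 0.32 = 0.890.

0.890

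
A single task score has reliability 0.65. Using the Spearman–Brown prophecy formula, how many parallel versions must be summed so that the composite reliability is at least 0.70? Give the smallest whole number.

k ≥ ρ*(1−ρ₁)/(ρ₁(1−ρ*)) = 0.70·0.35 / (0.65·0.30) = 1.256.
Smallest integer k = 2.

2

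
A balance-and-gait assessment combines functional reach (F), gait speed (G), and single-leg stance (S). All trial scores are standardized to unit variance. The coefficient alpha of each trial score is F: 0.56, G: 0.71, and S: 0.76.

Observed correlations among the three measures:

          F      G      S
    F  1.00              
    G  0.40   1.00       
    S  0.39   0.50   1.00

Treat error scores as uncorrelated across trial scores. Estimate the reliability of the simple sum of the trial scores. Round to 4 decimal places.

Var(F+G+S) = 3 + 2·[0.40 + 0.39 + 0.50] = 3 + 2.58 = 5.58.
Under uncorrelated errors the observed covariances equal the true-score covariances, so only the own-variance terms attenuate.
True-score variance = [0.56 + 0.71 + 0.76] + 2.58 = 2.03 + 2.58 = 4.61.
Reliability = 4.61 / 5.58 = 0.8262.

0.8262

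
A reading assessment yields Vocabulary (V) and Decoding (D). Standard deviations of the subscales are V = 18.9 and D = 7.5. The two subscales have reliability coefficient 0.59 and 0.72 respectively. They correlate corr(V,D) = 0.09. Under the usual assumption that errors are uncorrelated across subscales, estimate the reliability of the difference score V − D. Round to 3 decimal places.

0.582

Var(V−D) = 18.9² + 7.5² − 2·18.9·7.5·0.09 = 413.46 − 25.515 = 387.945.
With uncorrelated errors the cross-covariances are all true-score covariance, so they carry over unchanged; only the diagonal terms shrink to ρᵢσᵢ².
True-score variance = [18.9²·0.59 + 7.5²·0.72] − 25.515 = 251.254 − 25.515 = 225.739.
Reliability = 225.739 / 387.945 = 0.582.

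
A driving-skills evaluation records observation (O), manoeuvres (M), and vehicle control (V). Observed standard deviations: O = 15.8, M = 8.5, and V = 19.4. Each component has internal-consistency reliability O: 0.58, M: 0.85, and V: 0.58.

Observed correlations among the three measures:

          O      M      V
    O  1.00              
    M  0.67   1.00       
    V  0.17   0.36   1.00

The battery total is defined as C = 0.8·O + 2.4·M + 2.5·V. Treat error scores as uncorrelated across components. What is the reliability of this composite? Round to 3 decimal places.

0.734

Var(C) = 0.8²·15.8² + 2.4²·8.5² + 2.5²·19.4² + 2·[1.92·15.8·8.5·0.67 + 2·15.8·19.4·0.17 + 6·8.5·19.4·0.36] = 2928.18 + 1266.33 = 4194.51.
With uncorrelated errors the cross-covariances are all true-score covariance, so they carry over unchanged; only the diagonal terms shrink to ρᵢσᵢ².
True-score variance = [0.8²·15.8²·0.58 + 2.4²·8.5²·0.85 + 2.5²·19.4²·0.58] + 1266.33 = 1810.71 + 1266.33 = 3077.04.
Reliability = 3077.04 / 4194.51 = 0.734.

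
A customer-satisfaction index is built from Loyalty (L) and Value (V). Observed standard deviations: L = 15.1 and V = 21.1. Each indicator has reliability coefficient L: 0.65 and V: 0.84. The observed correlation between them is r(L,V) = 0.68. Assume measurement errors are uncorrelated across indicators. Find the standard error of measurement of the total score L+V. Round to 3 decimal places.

12.290

Var(total) = 673.22 + 433.31 = 1106.53.
True-score variance = 522.183 + 433.31 = 955.493, so reliability = 0.8635.
Error variance = 1106.53 − 955.493 = 151.037; SEM = √151.037 = 12.290.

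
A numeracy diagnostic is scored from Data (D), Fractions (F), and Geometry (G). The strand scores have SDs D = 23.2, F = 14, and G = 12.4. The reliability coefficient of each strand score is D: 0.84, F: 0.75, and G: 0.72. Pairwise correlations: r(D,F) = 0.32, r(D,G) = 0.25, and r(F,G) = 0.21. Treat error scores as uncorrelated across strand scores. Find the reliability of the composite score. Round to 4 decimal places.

Var(D+F+G) = 23.2² + 14² + 12.4² + 2·[23.2·14·0.32 + 23.2·12.4·0.25 + 14·12.4·0.21] = 888 + 424.624 = 1312.62.
Because errors are independent across components, Cov(Tᵢ,Tⱼ) = Cov(Xᵢ,Xⱼ); the off-diagonal part of the true-score variance is the same as above.
True-score variance = [23.2²·0.84 + 14²·0.75 + 12.4²·0.72] + 424.624 = 709.829 + 424.624 = 1134.45.
Reliability = 1134.45 / 1312.62 = 0.8643.

0.8643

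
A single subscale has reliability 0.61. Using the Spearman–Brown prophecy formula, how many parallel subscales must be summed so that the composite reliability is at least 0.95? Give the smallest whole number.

k ≥ ρ*(1−ρ₁)/(ρ₁(1−ρ*)) = 0.95·0.39 / (0.61·0.05) = 12.148.
Smallest integer k = 13.

13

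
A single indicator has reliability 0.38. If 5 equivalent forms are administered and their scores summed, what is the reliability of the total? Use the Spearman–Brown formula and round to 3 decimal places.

0.754

ρ_k = kρ / (1 + (k−1)ρ) = 5·0.38 / (1 + 4·0.38) = 1.900 / 2.520 = 0.754.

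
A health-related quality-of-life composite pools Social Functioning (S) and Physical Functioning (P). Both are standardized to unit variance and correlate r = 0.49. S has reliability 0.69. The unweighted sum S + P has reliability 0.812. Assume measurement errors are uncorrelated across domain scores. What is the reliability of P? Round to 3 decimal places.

Var(S+P) = 2 + 2·0.49 = 2.980.
True-score variance = ρ_S + ρ_P + 2·0.49, so 0.812 = (0.69 + ρ_P + 0.98) / 2.980.
ρ_P = 0.812·2.980 − 0.69 − 0.98 = 0.750.

0.750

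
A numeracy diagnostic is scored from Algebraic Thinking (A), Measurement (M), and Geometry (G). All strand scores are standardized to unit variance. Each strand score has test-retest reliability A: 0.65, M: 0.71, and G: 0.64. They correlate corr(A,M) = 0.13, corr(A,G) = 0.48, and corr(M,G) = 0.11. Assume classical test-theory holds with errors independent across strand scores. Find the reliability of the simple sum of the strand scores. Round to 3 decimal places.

0.775

Var(A+M+G) = 3 + 2·[0.13 + 0.48 + 0.11] = 3 + 1.44 = 4.44.
Because errors are independent across components, Cov(Tᵢ,Tⱼ) = Cov(Xᵢ,Xⱼ); the off-diagonal part of the true-score variance is the same as above.
True-score variance = [0.65 + 0.71 + 0.64] + 1.44 = 2 + 1.44 = 3.44.
Reliability = 3.44 / 4.44 = 0.775.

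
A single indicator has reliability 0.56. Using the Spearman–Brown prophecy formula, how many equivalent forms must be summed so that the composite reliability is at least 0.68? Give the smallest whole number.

k ≥ ρ*(1−ρ₁)/(ρ₁(1−ρ*)) = 0.68·0.44 / (0.56·0.32) = 1.670.
Smallest integer k = 2.

2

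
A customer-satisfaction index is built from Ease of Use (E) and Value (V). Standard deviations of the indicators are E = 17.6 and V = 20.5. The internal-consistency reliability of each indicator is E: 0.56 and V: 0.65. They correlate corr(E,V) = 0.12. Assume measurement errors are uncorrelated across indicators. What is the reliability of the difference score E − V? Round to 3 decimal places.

0.560

Var(E−V) = 17.6² + 20.5² − 2·17.6·20.5·0.12 = 730.01 − 86.592 = 643.418.
With uncorrelated errors the cross-covariances are all true-score covariance, so they carry over unchanged; only the diagonal terms shrink to ρᵢσᵢ².
True-score variance = [17.6²·0.56 + 20.5²·0.65] − 86.592 = 446.628 − 86.592 = 360.036.
Reliability = 360.036 / 643.418 = 0.560.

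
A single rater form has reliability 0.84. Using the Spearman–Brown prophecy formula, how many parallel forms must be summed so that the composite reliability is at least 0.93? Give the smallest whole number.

3

k ≥ ρ*(1−ρ₁)/(ρ₁(1−ρ*)) = 0.93·0.16 / (0.84·0.07) = 2.531.
Smallest integer k = 3.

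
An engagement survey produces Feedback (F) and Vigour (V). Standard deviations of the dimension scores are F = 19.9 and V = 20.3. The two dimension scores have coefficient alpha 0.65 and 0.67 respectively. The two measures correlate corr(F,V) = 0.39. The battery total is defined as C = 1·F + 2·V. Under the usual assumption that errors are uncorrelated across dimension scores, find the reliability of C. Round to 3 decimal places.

Var(C) = 19.9² + 2²·20.3² + 2·[2·19.9·20.3·0.39] = 2044.37 + 630.193 = 2674.56.
Under uncorrelated errors the observed covariances equal the true-score covariances, so only the own-variance terms attenuate.
True-score variance = [19.9²·0.65 + 2²·20.3²·0.67] + 630.193 = 1361.81 + 630.193 = 1992.
Reliability = 1992 / 2674.56 = 0.745.

0.745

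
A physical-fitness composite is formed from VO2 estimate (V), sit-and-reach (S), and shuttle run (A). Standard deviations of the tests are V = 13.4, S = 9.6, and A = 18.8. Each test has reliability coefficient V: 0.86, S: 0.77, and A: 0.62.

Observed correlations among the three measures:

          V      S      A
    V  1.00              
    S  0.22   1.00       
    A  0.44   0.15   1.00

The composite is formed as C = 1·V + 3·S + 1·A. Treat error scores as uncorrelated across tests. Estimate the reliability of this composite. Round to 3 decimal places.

0.817

Var(C) = 13.4² + 3²·9.6² + 18.8² + 2·[3·13.4·9.6·0.22 + 13.4·18.8·0.44 + 3·9.6·18.8·0.15] = 1362.44 + 553.926 = 1916.37.
With uncorrelated errors the cross-covariances are all true-score covariance, so they carry over unchanged; only the diagonal terms shrink to ρᵢσᵢ².
True-score variance = [13.4²·0.86 + 3²·9.6²·0.77 + 18.8²·0.62] + 553.926 = 1012.22 + 553.926 = 1566.15.
Reliability = 1566.15 / 1916.37 = 0.817.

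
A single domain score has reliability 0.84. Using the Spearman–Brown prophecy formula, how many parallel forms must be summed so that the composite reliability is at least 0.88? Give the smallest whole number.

2

k ≥ ρ*(1−ρ₁)/(ρ₁(1−ρ*)) = 0.88·0.16 / (0.84·0.12) = 1.397.
Smallest integer k = 2.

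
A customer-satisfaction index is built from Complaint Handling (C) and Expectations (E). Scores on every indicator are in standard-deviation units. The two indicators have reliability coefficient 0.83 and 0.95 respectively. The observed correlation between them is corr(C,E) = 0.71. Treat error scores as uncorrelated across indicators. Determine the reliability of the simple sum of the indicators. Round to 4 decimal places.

Var(C+E) = 2 + 2·[0.71] = 2 + 1.42 = 3.42.
With uncorrelated errors the cross-covariances are all true-score covariance, so they carry over unchanged; only the diagonal terms shrink to ρᵢσᵢ².
True-score variance = [0.83 + 0.95] + 1.42 = 1.78 + 1.42 = 3.2.
Reliability = 3.2 / 3.42 = 0.9357.

0.9357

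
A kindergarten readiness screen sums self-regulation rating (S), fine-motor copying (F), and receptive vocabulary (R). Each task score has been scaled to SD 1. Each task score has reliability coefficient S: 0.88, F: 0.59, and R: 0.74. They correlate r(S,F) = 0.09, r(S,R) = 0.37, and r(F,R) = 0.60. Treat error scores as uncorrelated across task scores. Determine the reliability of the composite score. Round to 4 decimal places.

Var(S+F+R) = 3 + 2·[0.09 + 0.37 + 0.60] = 3 + 2.12 = 5.12.
With uncorrelated errors the cross-covariances are all true-score covariance, so they carry over unchanged; only the diagonal terms shrink to ρᵢσᵢ².
True-score variance = [0.88 + 0.59 + 0.74] + 2.12 = 2.21 + 2.12 = 4.33.
Reliability = 4.33 / 5.12 = 0.8457.

0.8457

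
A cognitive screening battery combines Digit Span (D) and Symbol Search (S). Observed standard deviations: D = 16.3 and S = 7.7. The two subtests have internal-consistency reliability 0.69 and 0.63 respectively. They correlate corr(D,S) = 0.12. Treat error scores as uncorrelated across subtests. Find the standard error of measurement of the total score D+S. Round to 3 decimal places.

Var(total) = 324.98 + 30.1224 = 355.102.
True-score variance = 220.679 + 30.1224 = 250.801, so reliability = 0.7063.
Error variance = 355.102 − 250.801 = 104.301; SEM = √104.301 = 10.213.

10.213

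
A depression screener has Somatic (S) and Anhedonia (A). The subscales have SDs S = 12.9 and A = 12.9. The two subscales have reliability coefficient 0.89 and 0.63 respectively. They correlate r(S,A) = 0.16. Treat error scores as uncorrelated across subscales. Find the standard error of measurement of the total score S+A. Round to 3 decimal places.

Var(total) = 332.82 + 53.2512 = 386.071.
True-score variance = 252.943 + 53.2512 = 306.194, so reliability = 0.7931.
Error variance = 386.071 − 306.194 = 79.8768; SEM = √79.8768 = 8.937.

8.937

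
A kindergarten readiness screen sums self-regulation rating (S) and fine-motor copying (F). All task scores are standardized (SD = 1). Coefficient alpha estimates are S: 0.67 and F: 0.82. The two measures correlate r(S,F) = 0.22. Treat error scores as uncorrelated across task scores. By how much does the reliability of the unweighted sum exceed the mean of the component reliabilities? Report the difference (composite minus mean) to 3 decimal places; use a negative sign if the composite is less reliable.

Var(sum) = 2 + 0.44 = 2.44; true-score variance = 1.49 + 0.44 = 1.93; composite reliability = 0.7910.
Mean component reliability = 0.7450.
Difference = 0.7910 − 0.7450 = 0.046.

0.046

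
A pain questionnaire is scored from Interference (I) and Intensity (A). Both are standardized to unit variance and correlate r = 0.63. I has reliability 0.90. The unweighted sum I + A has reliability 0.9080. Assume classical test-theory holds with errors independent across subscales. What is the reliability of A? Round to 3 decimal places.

0.800

Var(I+A) = 2 + 2·0.63 = 3.260.
True-score variance = ρ_I + ρ_A + 2·0.63, so 0.9080 = (0.90 + ρ_A + 1.26) / 3.260.
ρ_A = 0.9080·3.260 − 0.90 − 1.26 = 0.800.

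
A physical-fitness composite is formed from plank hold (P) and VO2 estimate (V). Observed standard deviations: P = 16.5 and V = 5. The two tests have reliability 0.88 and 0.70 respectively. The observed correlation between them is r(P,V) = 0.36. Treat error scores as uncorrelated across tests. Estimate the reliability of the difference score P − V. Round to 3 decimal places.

0.831

Var(P−V) = 16.5² + 5² − 2·16.5·5·0.36 = 297.25 − 59.4 = 237.85.
Because errors are independent across components, Cov(Tᵢ,Tⱼ) = Cov(Xᵢ,Xⱼ); the off-diagonal part of the true-score variance is the same as above.
True-score variance = [16.5²·0.88 + 5²·0.70] − 59.4 = 257.08 − 59.4 = 197.68.
Reliability = 197.68 / 237.85 = 0.831.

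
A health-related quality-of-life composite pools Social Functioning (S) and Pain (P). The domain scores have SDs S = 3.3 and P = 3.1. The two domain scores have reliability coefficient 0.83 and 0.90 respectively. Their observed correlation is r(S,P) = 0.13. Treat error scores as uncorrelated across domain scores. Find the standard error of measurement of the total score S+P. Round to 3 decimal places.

1.677

Var(total) = 20.5 + 2.6598 = 23.1598.
True-score variance = 17.6877 + 2.6598 = 20.3475, so reliability = 0.8786.
Error variance = 23.1598 − 20.3475 = 2.8123; SEM = √2.8123 = 1.677.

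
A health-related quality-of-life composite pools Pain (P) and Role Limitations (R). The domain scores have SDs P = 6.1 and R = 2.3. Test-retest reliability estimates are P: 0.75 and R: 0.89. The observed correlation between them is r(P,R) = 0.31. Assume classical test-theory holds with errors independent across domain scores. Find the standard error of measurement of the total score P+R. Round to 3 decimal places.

Var(total) = 42.5 + 8.6986 = 51.1986.
True-score variance = 32.6156 + 8.6986 = 41.3142, so reliability = 0.8069.
Error variance = 51.1986 − 41.3142 = 9.8844; SEM = √9.8844 = 3.144.

3.144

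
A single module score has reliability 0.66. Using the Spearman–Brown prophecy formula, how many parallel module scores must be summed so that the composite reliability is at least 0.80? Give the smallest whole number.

3

k ≥ ρ*(1−ρ₁)/(ρ₁(1−ρ*)) = 0.80·0.34 / (0.66·0.20) = 2.061.
Smallest integer k = 3.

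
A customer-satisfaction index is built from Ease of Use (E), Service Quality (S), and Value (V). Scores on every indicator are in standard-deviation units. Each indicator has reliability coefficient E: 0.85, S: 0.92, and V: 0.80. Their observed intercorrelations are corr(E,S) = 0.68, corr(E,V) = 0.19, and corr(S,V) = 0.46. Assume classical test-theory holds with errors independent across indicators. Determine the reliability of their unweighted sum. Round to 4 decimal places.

0.9240

Var(E+S+V) = 3 + 2·[0.68 + 0.19 + 0.46] = 3 + 2.66 = 5.66.
With uncorrelated errors the cross-covariances are all true-score covariance, so they carry over unchanged; only the diagonal terms shrink to ρᵢσᵢ².
True-score variance = [0.85 + 0.92 + 0.80] + 2.66 = 2.57 + 2.66 = 5.23.
Reliability = 5.23 / 5.66 = 0.9240.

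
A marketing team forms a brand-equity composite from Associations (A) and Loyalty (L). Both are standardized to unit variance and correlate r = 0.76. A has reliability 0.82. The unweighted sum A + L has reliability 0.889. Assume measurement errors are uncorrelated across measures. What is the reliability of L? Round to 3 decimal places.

Var(A+L) = 2 + 2·0.76 = 3.520.
True-score variance = ρ_A + ρ_L + 2·0.76, so 0.889 = (0.82 + ρ_L + 1.52) / 3.520.
ρ_L = 0.889·3.520 − 0.82 − 1.52 = 0.789.

0.789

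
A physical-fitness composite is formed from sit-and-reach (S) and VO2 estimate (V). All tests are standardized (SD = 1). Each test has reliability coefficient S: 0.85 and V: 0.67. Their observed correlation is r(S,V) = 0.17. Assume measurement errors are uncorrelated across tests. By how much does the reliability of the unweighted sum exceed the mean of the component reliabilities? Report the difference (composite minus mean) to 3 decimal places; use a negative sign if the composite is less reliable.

0.035

Var(sum) = 2 + 0.34 = 2.34; true-score variance = 1.52 + 0.34 = 1.86; composite reliability = 0.7949.
Mean component reliability = 0.7600.
Difference = 0.7949 − 0.7600 = 0.035.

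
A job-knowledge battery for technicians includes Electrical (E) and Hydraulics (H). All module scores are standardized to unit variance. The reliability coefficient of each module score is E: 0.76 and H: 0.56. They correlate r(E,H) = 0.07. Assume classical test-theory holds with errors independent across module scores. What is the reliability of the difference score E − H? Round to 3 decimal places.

0.634

Var(E−H) = 1 + 1 − 2·0.07 = 2 − 0.14 = 1.86.
Under uncorrelated errors the observed covariances equal the true-score covariances, so only the own-variance terms attenuate.
True-score variance = [0.76 + 0.56] − 0.14 = 1.32 − 0.14 = 1.18.
Reliability = 1.18 / 1.86 = 0.634.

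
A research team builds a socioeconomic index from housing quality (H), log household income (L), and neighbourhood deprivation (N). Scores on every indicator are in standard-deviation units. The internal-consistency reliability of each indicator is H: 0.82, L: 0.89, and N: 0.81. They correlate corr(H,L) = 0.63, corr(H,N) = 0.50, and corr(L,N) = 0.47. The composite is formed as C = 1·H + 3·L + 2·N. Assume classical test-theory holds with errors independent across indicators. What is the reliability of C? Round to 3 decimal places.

Var(C) = 1 + 3² + 2² + 2·[3·0.63 + 2·0.50 + 6·0.47] = 14 + 11.42 = 25.42.
With uncorrelated errors the cross-covariances are all true-score covariance, so they carry over unchanged; only the diagonal terms shrink to ρᵢσᵢ².
True-score variance = [0.82 + 3²·0.89 + 2²·0.81] + 11.42 = 12.07 + 11.42 = 23.49.
Reliability = 23.49 / 25.42 = 0.924.

0.924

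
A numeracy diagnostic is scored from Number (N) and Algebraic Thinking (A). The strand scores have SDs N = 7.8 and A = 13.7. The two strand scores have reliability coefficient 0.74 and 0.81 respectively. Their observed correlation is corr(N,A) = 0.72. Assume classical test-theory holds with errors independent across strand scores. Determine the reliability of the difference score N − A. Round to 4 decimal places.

0.4561

Var(N−A) = 7.8² + 13.7² − 2·7.8·13.7·0.72 = 248.53 − 153.878 = 94.6516.
Under uncorrelated errors the observed covariances equal the true-score covariances, so only the own-variance terms attenuate.
True-score variance = [7.8²·0.74 + 13.7²·0.81] − 153.878 = 197.05 − 153.878 = 43.1721.
Reliability = 43.1721 / 94.6516 = 0.4561.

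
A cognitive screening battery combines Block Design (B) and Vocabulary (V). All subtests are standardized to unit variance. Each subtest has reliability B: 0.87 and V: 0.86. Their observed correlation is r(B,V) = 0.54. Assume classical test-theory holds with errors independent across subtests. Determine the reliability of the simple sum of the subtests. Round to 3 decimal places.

0.912

Var(B+V) = 2 + 2·[0.54] = 2 + 1.08 = 3.08.
Under uncorrelated errors the observed covariances equal the true-score covariances, so only the own-variance terms attenuate.
True-score variance = [0.87 + 0.86] + 1.08 = 1.73 + 1.08 = 2.81.
Reliability = 2.81 / 3.08 = 0.912.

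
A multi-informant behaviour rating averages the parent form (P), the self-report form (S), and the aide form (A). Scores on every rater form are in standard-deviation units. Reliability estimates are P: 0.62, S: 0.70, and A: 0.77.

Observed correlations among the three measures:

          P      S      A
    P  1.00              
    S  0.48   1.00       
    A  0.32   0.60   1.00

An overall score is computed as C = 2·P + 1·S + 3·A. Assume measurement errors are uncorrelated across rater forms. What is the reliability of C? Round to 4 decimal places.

Var(C) = 2² + 1 + 3² + 2·[2·0.48 + 6·0.32 + 3·0.60] = 14 + 9.36 = 23.36.
Because errors are independent across components, Cov(Tᵢ,Tⱼ) = Cov(Xᵢ,Xⱼ); the off-diagonal part of the true-score variance is the same as above.
True-score variance = [2²·0.62 + 0.70 + 3²·0.77] + 9.36 = 10.11 + 9.36 = 19.47.
Reliability = 19.47 / 23.36 = 0.8335.

0.8335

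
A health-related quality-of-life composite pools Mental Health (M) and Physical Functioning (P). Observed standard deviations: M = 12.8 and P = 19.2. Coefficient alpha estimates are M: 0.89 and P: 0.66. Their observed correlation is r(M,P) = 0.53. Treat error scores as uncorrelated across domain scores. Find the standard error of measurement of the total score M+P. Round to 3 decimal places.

11.973

Var(total) = 532.48 + 260.506 = 792.986.
True-score variance = 389.12 + 260.506 = 649.626, so reliability = 0.8192.
Error variance = 792.986 − 649.626 = 143.36; SEM = √143.36 = 11.973.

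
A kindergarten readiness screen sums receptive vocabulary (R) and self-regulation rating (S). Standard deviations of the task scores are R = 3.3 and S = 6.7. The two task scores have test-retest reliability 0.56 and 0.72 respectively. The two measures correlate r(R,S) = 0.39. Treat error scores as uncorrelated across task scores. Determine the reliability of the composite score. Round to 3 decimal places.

Var(R+S) = 3.3² + 6.7² + 2·[3.3·6.7·0.39] = 55.78 + 17.2458 = 73.0258.
Under uncorrelated errors the observed covariances equal the true-score covariances, so only the own-variance terms attenuate.
True-score variance = [3.3²·0.56 + 6.7²·0.72] + 17.2458 = 38.4192 + 17.2458 = 55.665.
Reliability = 55.665 / 73.0258 = 0.762.

0.762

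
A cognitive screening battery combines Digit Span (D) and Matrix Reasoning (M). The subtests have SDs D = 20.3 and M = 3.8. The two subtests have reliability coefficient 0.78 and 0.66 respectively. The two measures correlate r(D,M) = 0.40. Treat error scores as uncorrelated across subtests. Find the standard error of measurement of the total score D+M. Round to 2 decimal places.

Var(total) = 426.53 + 61.712 = 488.242.
True-score variance = 330.961 + 61.712 = 392.673, so reliability = 0.8043.
Error variance = 488.242 − 392.673 = 95.5694; SEM = √95.5694 = 9.78.

9.78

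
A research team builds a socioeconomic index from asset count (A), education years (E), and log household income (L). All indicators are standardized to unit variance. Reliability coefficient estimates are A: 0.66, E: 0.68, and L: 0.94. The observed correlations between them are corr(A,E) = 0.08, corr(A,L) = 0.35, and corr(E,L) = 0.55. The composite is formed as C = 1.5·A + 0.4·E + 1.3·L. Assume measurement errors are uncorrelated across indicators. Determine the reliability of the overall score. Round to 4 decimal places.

Var(C) = 1.5² + 0.4² + 1.3² + 2·[0.6·0.08 + 1.95·0.35 + 0.52·0.55] = 4.1 + 2.033 = 6.133.
Because errors are independent across components, Cov(Tᵢ,Tⱼ) = Cov(Xᵢ,Xⱼ); the off-diagonal part of the true-score variance is the same as above.
True-score variance = [1.5²·0.66 + 0.4²·0.68 + 1.3²·0.94] + 2.033 = 3.1824 + 2.033 = 5.2154.
Reliability = 5.2154 / 6.133 = 0.8504.

0.8504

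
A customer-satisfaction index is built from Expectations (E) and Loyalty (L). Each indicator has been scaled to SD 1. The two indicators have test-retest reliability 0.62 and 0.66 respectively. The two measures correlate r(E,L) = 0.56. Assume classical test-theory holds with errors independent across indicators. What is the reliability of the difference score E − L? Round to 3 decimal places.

0.182

Var(E−L) = 1 + 1 − 2·0.56 = 2 − 1.12 = 0.88.
With uncorrelated errors the cross-covariances are all true-score covariance, so they carry over unchanged; only the diagonal terms shrink to ρᵢσᵢ².
True-score variance = [0.62 + 0.66] − 1.12 = 1.28 − 1.12 = 0.16.
Reliability = 0.16 / 0.88 = 0.182.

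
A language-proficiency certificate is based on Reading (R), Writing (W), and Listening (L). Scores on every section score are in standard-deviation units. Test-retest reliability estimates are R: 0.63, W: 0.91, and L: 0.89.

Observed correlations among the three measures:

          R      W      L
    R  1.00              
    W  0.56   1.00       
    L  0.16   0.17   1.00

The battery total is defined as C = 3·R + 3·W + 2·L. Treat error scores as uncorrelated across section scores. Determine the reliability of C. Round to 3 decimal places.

0.873

Var(C) = 3² + 3² + 2² + 2·[9·0.56 + 6·0.16 + 6·0.17] = 22 + 14.04 = 36.04.
Under uncorrelated errors the observed covariances equal the true-score covariances, so only the own-variance terms attenuate.
True-score variance = [3²·0.63 + 3²·0.91 + 2²·0.89] + 14.04 = 17.42 + 14.04 = 31.46.
Reliability = 31.46 / 36.04 = 0.873.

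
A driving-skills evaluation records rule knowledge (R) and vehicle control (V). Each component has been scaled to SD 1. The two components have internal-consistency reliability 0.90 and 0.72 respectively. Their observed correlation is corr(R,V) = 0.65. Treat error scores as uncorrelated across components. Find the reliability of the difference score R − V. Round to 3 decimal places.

Var(R−V) = 1 + 1 − 2·0.65 = 2 − 1.3 = 0.7.
With uncorrelated errors the cross-covariances are all true-score covariance, so they carry over unchanged; only the diagonal terms shrink to ρᵢσᵢ².
True-score variance = [0.90 + 0.72] − 1.3 = 1.62 − 1.3 = 0.32.
Reliability = 0.32 / 0.7 = 0.457.

0.457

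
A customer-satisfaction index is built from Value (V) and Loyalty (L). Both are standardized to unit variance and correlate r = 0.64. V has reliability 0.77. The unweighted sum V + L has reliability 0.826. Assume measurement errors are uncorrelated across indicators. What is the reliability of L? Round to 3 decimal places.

0.659

Var(V+L) = 2 + 2·0.64 = 3.280.
True-score variance = ρ_V + ρ_L + 2·0.64, so 0.826 = (0.77 + ρ_L + 1.28) / 3.280.
ρ_L = 0.826·3.280 − 0.77 − 1.28 = 0.659.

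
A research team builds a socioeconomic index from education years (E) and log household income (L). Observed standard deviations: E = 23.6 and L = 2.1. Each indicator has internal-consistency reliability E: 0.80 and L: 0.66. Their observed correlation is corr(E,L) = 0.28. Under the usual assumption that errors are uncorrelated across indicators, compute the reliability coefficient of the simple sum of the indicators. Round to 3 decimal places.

0.808

Var(E+L) = 23.6² + 2.1² + 2·[23.6·2.1·0.28] = 561.37 + 27.7536 = 589.124.
With uncorrelated errors the cross-covariances are all true-score covariance, so they carry over unchanged; only the diagonal terms shrink to ρᵢσᵢ².
True-score variance = [23.6²·0.80 + 2.1²·0.66] + 27.7536 = 448.479 + 27.7536 = 476.232.
Reliability = 476.232 / 589.124 = 0.808.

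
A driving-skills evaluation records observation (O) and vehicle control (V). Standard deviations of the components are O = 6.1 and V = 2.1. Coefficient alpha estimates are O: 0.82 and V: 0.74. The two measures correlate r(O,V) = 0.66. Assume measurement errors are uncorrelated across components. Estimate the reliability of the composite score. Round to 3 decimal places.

0.866

Var(O+V) = 6.1² + 2.1² + 2·[6.1·2.1·0.66] = 41.62 + 16.9092 = 58.5292.
Because errors are independent across components, Cov(Tᵢ,Tⱼ) = Cov(Xᵢ,Xⱼ); the off-diagonal part of the true-score variance is the same as above.
True-score variance = [6.1²·0.82 + 2.1²·0.74] + 16.9092 = 33.7756 + 16.9092 = 50.6848.
Reliability = 50.6848 / 58.5292 = 0.866.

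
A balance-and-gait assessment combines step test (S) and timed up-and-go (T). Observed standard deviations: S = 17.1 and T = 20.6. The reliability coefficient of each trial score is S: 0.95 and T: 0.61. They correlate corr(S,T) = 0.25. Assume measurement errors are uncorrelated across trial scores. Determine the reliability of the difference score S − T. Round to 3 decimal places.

Var(S−T) = 17.1² + 20.6² − 2·17.1·20.6·0.25 = 716.77 − 176.13 = 540.64.
Because errors are independent across components, Cov(Tᵢ,Tⱼ) = Cov(Xᵢ,Xⱼ); the off-diagonal part of the true-score variance is the same as above.
True-score variance = [17.1²·0.95 + 20.6²·0.61] − 176.13 = 536.649 − 176.13 = 360.519.
Reliability = 360.519 / 540.64 = 0.667.

0.667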